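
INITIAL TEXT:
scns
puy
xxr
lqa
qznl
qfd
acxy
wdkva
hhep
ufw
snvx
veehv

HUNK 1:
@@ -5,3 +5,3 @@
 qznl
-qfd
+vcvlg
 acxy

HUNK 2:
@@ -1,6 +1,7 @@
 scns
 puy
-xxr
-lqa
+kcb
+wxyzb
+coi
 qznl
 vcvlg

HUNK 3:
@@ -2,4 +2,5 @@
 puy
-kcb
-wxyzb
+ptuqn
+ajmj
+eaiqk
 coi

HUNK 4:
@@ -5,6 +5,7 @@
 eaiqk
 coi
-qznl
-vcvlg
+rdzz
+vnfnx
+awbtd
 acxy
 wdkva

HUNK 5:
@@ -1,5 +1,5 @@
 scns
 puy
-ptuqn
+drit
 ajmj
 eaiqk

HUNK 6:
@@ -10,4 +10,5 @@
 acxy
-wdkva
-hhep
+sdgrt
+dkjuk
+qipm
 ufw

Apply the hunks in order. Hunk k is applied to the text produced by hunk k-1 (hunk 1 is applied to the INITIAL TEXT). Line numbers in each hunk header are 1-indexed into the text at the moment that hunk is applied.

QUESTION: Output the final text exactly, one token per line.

Hunk 1: at line 5 remove [qfd] add [vcvlg] -> 12 lines: scns puy xxr lqa qznl vcvlg acxy wdkva hhep ufw snvx veehv
Hunk 2: at line 1 remove [xxr,lqa] add [kcb,wxyzb,coi] -> 13 lines: scns puy kcb wxyzb coi qznl vcvlg acxy wdkva hhep ufw snvx veehv
Hunk 3: at line 2 remove [kcb,wxyzb] add [ptuqn,ajmj,eaiqk] -> 14 lines: scns puy ptuqn ajmj eaiqk coi qznl vcvlg acxy wdkva hhep ufw snvx veehv
Hunk 4: at line 5 remove [qznl,vcvlg] add [rdzz,vnfnx,awbtd] -> 15 lines: scns puy ptuqn ajmj eaiqk coi rdzz vnfnx awbtd acxy wdkva hhep ufw snvx veehv
Hunk 5: at line 1 remove [ptuqn] add [drit] -> 15 lines: scns puy drit ajmj eaiqk coi rdzz vnfnx awbtd acxy wdkva hhep ufw snvx veehv
Hunk 6: at line 10 remove [wdkva,hhep] add [sdgrt,dkjuk,qipm] -> 16 lines: scns puy drit ajmj eaiqk coi rdzz vnfnx awbtd acxy sdgrt dkjuk qipm ufw snvx veehv

Answer: scns
puy
drit
ajmj
eaiqk
coi
rdzz
vnfnx
awbtd
acxy
sdgrt
dkjuk
qipm
ufw
snvx
veehv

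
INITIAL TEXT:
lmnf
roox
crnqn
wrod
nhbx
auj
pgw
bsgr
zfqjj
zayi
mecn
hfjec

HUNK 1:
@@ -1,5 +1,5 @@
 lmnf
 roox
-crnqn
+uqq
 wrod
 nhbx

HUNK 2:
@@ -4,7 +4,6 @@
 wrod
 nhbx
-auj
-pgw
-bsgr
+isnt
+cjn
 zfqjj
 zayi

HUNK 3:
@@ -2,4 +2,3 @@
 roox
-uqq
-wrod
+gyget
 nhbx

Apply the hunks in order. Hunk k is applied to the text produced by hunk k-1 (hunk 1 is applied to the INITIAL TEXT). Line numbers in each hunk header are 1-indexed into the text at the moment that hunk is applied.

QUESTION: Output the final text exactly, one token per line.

Answer: lmnf
roox
gyget
nhbx
isnt
cjn
zfqjj
zayi
mecn
hfjec

Derivation:
Hunk 1: at line 1 remove [crnqn] add [uqq] -> 12 lines: lmnf roox uqq wrod nhbx auj pgw bsgr zfqjj zayi mecn hfjec
Hunk 2: at line 4 remove [auj,pgw,bsgr] add [isnt,cjn] -> 11 lines: lmnf roox uqq wrod nhbx isnt cjn zfqjj zayi mecn hfjec
Hunk 3: at line 2 remove [uqq,wrod] add [gyget] -> 10 lines: lmnf roox gyget nhbx isnt cjn zfqjj zayi mecn hfjec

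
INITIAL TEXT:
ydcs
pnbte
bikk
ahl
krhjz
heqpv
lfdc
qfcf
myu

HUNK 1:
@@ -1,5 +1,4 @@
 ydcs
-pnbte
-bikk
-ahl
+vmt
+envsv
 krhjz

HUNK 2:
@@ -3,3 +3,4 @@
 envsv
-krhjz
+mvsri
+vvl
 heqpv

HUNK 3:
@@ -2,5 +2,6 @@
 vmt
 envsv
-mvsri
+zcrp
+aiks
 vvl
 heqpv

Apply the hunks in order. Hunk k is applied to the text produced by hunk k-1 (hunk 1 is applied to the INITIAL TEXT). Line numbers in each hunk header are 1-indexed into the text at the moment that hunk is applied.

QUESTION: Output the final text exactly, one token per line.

Hunk 1: at line 1 remove [pnbte,bikk,ahl] add [vmt,envsv] -> 8 lines: ydcs vmt envsv krhjz heqpv lfdc qfcf myu
Hunk 2: at line 3 remove [krhjz] add [mvsri,vvl] -> 9 lines: ydcs vmt envsv mvsri vvl heqpv lfdc qfcf myu
Hunk 3: at line 2 remove [mvsri] add [zcrp,aiks] -> 10 lines: ydcs vmt envsv zcrp aiks vvl heqpv lfdc qfcf myu

Answer: ydcs
vmt
envsv
zcrp
aiks
vvl
heqpv
lfdc
qfcf
myu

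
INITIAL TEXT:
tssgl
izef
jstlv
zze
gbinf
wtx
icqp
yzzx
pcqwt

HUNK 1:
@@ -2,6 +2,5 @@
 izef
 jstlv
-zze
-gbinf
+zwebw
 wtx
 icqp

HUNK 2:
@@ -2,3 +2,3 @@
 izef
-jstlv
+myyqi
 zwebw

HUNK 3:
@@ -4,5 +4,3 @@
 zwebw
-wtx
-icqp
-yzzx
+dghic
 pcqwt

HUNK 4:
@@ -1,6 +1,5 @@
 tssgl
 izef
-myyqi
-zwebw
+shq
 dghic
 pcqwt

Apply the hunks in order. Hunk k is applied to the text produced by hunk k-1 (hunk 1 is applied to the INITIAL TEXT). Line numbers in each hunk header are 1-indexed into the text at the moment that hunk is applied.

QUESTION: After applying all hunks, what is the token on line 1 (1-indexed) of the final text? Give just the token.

Answer: tssgl

Derivation:
Hunk 1: at line 2 remove [zze,gbinf] add [zwebw] -> 8 lines: tssgl izef jstlv zwebw wtx icqp yzzx pcqwt
Hunk 2: at line 2 remove [jstlv] add [myyqi] -> 8 lines: tssgl izef myyqi zwebw wtx icqp yzzx pcqwt
Hunk 3: at line 4 remove [wtx,icqp,yzzx] add [dghic] -> 6 lines: tssgl izef myyqi zwebw dghic pcqwt
Hunk 4: at line 1 remove [myyqi,zwebw] add [shq] -> 5 lines: tssgl izef shq dghic pcqwt
Final line 1: tssgl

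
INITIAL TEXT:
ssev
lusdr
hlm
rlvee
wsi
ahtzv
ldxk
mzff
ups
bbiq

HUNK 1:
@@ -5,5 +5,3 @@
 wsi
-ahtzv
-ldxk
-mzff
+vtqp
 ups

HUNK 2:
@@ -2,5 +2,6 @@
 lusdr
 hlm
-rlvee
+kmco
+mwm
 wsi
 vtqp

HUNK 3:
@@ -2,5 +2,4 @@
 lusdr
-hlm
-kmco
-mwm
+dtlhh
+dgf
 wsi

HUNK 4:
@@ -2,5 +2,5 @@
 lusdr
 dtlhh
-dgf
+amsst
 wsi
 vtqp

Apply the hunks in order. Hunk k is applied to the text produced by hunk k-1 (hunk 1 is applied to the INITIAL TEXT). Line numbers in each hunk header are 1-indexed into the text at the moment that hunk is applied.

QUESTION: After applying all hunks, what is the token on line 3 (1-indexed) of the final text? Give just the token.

Hunk 1: at line 5 remove [ahtzv,ldxk,mzff] add [vtqp] -> 8 lines: ssev lusdr hlm rlvee wsi vtqp ups bbiq
Hunk 2: at line 2 remove [rlvee] add [kmco,mwm] -> 9 lines: ssev lusdr hlm kmco mwm wsi vtqp ups bbiq
Hunk 3: at line 2 remove [hlm,kmco,mwm] add [dtlhh,dgf] -> 8 lines: ssev lusdr dtlhh dgf wsi vtqp ups bbiq
Hunk 4: at line 2 remove [dgf] add [amsst] -> 8 lines: ssev lusdr dtlhh amsst wsi vtqp ups bbiq
Final line 3: dtlhh

Answer: dtlhh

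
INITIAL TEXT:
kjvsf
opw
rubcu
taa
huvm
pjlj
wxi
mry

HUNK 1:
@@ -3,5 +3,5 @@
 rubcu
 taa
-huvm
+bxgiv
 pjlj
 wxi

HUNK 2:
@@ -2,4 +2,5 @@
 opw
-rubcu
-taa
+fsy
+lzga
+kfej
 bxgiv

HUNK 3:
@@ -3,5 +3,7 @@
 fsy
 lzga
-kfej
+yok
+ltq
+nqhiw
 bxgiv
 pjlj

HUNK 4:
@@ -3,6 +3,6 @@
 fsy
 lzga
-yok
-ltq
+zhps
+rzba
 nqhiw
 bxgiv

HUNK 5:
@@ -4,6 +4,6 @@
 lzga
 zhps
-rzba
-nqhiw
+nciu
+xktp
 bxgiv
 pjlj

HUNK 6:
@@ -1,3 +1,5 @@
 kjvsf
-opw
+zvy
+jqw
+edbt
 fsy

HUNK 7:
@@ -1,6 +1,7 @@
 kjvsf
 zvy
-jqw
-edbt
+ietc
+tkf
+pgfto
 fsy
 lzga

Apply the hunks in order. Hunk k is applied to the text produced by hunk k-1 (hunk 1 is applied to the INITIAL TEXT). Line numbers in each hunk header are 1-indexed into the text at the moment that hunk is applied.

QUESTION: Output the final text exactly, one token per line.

Hunk 1: at line 3 remove [huvm] add [bxgiv] -> 8 lines: kjvsf opw rubcu taa bxgiv pjlj wxi mry
Hunk 2: at line 2 remove [rubcu,taa] add [fsy,lzga,kfej] -> 9 lines: kjvsf opw fsy lzga kfej bxgiv pjlj wxi mry
Hunk 3: at line 3 remove [kfej] add [yok,ltq,nqhiw] -> 11 lines: kjvsf opw fsy lzga yok ltq nqhiw bxgiv pjlj wxi mry
Hunk 4: at line 3 remove [yok,ltq] add [zhps,rzba] -> 11 lines: kjvsf opw fsy lzga zhps rzba nqhiw bxgiv pjlj wxi mry
Hunk 5: at line 4 remove [rzba,nqhiw] add [nciu,xktp] -> 11 lines: kjvsf opw fsy lzga zhps nciu xktp bxgiv pjlj wxi mry
Hunk 6: at line 1 remove [opw] add [zvy,jqw,edbt] -> 13 lines: kjvsf zvy jqw edbt fsy lzga zhps nciu xktp bxgiv pjlj wxi mry
Hunk 7: at line 1 remove [jqw,edbt] add [ietc,tkf,pgfto] -> 14 lines: kjvsf zvy ietc tkf pgfto fsy lzga zhps nciu xktp bxgiv pjlj wxi mry

Answer: kjvsf
zvy
ietc
tkf
pgfto
fsy
lzga
zhps
nciu
xktp
bxgiv
pjlj
wxi
mry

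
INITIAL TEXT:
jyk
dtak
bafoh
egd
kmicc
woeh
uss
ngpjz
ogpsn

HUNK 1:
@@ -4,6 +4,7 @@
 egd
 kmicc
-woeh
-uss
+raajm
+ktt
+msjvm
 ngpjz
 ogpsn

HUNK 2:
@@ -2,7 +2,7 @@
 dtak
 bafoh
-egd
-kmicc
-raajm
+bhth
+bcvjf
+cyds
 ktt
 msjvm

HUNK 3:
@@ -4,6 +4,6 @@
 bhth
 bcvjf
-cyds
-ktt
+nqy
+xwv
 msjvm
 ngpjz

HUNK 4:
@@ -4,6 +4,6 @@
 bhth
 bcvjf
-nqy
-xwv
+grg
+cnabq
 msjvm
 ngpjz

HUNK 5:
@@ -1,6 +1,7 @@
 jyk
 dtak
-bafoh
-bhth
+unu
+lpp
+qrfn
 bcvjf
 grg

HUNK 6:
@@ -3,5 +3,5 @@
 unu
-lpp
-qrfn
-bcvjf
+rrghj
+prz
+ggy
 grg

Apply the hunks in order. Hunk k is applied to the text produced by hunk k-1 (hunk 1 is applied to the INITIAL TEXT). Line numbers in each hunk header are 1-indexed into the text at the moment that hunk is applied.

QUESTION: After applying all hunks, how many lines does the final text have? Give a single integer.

Answer: 11

Derivation:
Hunk 1: at line 4 remove [woeh,uss] add [raajm,ktt,msjvm] -> 10 lines: jyk dtak bafoh egd kmicc raajm ktt msjvm ngpjz ogpsn
Hunk 2: at line 2 remove [egd,kmicc,raajm] add [bhth,bcvjf,cyds] -> 10 lines: jyk dtak bafoh bhth bcvjf cyds ktt msjvm ngpjz ogpsn
Hunk 3: at line 4 remove [cyds,ktt] add [nqy,xwv] -> 10 lines: jyk dtak bafoh bhth bcvjf nqy xwv msjvm ngpjz ogpsn
Hunk 4: at line 4 remove [nqy,xwv] add [grg,cnabq] -> 10 lines: jyk dtak bafoh bhth bcvjf grg cnabq msjvm ngpjz ogpsn
Hunk 5: at line 1 remove [bafoh,bhth] add [unu,lpp,qrfn] -> 11 lines: jyk dtak unu lpp qrfn bcvjf grg cnabq msjvm ngpjz ogpsn
Hunk 6: at line 3 remove [lpp,qrfn,bcvjf] add [rrghj,prz,ggy] -> 11 lines: jyk dtak unu rrghj prz ggy grg cnabq msjvm ngpjz ogpsn
Final line count: 11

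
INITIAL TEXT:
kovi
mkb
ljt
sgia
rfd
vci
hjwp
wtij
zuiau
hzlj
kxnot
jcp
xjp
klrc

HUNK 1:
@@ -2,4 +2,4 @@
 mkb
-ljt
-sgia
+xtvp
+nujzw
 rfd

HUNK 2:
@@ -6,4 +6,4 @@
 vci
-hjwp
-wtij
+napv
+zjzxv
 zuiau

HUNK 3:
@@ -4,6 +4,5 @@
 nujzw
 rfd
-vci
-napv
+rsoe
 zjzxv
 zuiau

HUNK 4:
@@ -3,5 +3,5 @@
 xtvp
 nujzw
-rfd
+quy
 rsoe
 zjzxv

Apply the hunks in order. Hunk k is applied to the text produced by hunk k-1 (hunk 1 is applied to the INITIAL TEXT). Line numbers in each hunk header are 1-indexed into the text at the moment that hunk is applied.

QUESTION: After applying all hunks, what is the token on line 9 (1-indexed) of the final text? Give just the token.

Hunk 1: at line 2 remove [ljt,sgia] add [xtvp,nujzw] -> 14 lines: kovi mkb xtvp nujzw rfd vci hjwp wtij zuiau hzlj kxnot jcp xjp klrc
Hunk 2: at line 6 remove [hjwp,wtij] add [napv,zjzxv] -> 14 lines: kovi mkb xtvp nujzw rfd vci napv zjzxv zuiau hzlj kxnot jcp xjp klrc
Hunk 3: at line 4 remove [vci,napv] add [rsoe] -> 13 lines: kovi mkb xtvp nujzw rfd rsoe zjzxv zuiau hzlj kxnot jcp xjp klrc
Hunk 4: at line 3 remove [rfd] add [quy] -> 13 lines: kovi mkb xtvp nujzw quy rsoe zjzxv zuiau hzlj kxnot jcp xjp klrc
Final line 9: hzlj

Answer: hzlj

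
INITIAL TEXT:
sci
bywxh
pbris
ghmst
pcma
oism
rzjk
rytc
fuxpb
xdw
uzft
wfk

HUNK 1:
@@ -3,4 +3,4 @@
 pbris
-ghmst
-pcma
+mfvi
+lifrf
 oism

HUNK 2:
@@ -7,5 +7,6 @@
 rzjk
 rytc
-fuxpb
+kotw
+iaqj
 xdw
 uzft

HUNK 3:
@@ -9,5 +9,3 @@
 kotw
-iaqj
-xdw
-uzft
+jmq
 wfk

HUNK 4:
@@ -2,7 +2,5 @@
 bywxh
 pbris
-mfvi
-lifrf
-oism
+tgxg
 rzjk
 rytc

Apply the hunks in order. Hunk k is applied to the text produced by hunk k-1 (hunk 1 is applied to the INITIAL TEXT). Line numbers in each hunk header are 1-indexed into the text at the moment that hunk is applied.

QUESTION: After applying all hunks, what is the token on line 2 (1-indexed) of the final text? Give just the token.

Hunk 1: at line 3 remove [ghmst,pcma] add [mfvi,lifrf] -> 12 lines: sci bywxh pbris mfvi lifrf oism rzjk rytc fuxpb xdw uzft wfk
Hunk 2: at line 7 remove [fuxpb] add [kotw,iaqj] -> 13 lines: sci bywxh pbris mfvi lifrf oism rzjk rytc kotw iaqj xdw uzft wfk
Hunk 3: at line 9 remove [iaqj,xdw,uzft] add [jmq] -> 11 lines: sci bywxh pbris mfvi lifrf oism rzjk rytc kotw jmq wfk
Hunk 4: at line 2 remove [mfvi,lifrf,oism] add [tgxg] -> 9 lines: sci bywxh pbris tgxg rzjk rytc kotw jmq wfk
Final line 2: bywxh

Answer: bywxh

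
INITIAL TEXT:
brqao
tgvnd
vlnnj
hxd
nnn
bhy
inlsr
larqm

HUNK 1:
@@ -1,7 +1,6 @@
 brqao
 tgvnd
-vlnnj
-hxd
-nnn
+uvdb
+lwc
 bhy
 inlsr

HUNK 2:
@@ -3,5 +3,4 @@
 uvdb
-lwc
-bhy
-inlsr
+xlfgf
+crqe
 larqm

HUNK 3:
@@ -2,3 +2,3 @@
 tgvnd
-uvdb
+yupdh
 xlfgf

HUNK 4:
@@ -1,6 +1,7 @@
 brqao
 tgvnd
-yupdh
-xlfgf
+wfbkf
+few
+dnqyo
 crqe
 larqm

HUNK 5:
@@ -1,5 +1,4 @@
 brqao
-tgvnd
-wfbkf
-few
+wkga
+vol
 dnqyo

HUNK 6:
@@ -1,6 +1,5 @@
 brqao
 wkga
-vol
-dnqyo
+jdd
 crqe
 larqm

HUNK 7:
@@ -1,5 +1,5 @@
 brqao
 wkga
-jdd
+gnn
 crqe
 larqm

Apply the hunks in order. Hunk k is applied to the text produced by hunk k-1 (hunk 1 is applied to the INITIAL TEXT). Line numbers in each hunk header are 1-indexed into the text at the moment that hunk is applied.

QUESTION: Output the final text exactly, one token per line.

Answer: brqao
wkga
gnn
crqe
larqm

Derivation:
Hunk 1: at line 1 remove [vlnnj,hxd,nnn] add [uvdb,lwc] -> 7 lines: brqao tgvnd uvdb lwc bhy inlsr larqm
Hunk 2: at line 3 remove [lwc,bhy,inlsr] add [xlfgf,crqe] -> 6 lines: brqao tgvnd uvdb xlfgf crqe larqm
Hunk 3: at line 2 remove [uvdb] add [yupdh] -> 6 lines: brqao tgvnd yupdh xlfgf crqe larqm
Hunk 4: at line 1 remove [yupdh,xlfgf] add [wfbkf,few,dnqyo] -> 7 lines: brqao tgvnd wfbkf few dnqyo crqe larqm
Hunk 5: at line 1 remove [tgvnd,wfbkf,few] add [wkga,vol] -> 6 lines: brqao wkga vol dnqyo crqe larqm
Hunk 6: at line 1 remove [vol,dnqyo] add [jdd] -> 5 lines: brqao wkga jdd crqe larqm
Hunk 7: at line 1 remove [jdd] add [gnn] -> 5 lines: brqao wkga gnn crqe larqm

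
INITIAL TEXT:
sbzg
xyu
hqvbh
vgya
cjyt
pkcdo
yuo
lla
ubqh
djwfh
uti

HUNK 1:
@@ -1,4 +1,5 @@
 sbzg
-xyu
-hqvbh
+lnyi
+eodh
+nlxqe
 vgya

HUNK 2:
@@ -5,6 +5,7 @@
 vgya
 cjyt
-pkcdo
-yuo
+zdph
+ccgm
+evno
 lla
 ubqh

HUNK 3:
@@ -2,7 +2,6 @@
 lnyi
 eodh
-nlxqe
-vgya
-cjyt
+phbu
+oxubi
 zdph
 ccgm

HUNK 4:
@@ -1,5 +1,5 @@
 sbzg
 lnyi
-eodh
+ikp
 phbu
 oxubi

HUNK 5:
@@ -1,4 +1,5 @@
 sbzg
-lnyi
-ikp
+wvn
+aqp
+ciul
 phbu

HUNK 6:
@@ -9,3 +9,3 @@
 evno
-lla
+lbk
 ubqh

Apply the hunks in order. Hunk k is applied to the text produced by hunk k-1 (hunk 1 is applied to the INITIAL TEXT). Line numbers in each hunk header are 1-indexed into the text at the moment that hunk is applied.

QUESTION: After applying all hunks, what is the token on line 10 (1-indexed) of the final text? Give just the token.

Hunk 1: at line 1 remove [xyu,hqvbh] add [lnyi,eodh,nlxqe] -> 12 lines: sbzg lnyi eodh nlxqe vgya cjyt pkcdo yuo lla ubqh djwfh uti
Hunk 2: at line 5 remove [pkcdo,yuo] add [zdph,ccgm,evno] -> 13 lines: sbzg lnyi eodh nlxqe vgya cjyt zdph ccgm evno lla ubqh djwfh uti
Hunk 3: at line 2 remove [nlxqe,vgya,cjyt] add [phbu,oxubi] -> 12 lines: sbzg lnyi eodh phbu oxubi zdph ccgm evno lla ubqh djwfh uti
Hunk 4: at line 1 remove [eodh] add [ikp] -> 12 lines: sbzg lnyi ikp phbu oxubi zdph ccgm evno lla ubqh djwfh uti
Hunk 5: at line 1 remove [lnyi,ikp] add [wvn,aqp,ciul] -> 13 lines: sbzg wvn aqp ciul phbu oxubi zdph ccgm evno lla ubqh djwfh uti
Hunk 6: at line 9 remove [lla] add [lbk] -> 13 lines: sbzg wvn aqp ciul phbu oxubi zdph ccgm evno lbk ubqh djwfh uti
Final line 10: lbk

Answer: lbk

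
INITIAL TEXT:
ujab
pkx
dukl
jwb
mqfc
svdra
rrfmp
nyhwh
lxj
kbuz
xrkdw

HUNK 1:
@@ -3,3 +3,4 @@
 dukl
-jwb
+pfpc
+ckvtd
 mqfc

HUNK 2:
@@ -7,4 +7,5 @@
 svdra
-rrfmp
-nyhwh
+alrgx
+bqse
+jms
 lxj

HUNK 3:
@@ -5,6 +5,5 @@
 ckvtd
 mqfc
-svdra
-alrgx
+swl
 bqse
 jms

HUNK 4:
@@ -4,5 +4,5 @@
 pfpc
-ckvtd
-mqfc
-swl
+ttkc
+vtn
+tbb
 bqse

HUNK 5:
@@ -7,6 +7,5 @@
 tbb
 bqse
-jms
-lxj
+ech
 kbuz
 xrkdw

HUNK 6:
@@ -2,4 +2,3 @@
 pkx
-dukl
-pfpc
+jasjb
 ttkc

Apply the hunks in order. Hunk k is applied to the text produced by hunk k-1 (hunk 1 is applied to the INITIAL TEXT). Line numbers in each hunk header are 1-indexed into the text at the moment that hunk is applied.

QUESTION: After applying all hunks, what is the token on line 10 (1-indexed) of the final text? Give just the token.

Hunk 1: at line 3 remove [jwb] add [pfpc,ckvtd] -> 12 lines: ujab pkx dukl pfpc ckvtd mqfc svdra rrfmp nyhwh lxj kbuz xrkdw
Hunk 2: at line 7 remove [rrfmp,nyhwh] add [alrgx,bqse,jms] -> 13 lines: ujab pkx dukl pfpc ckvtd mqfc svdra alrgx bqse jms lxj kbuz xrkdw
Hunk 3: at line 5 remove [svdra,alrgx] add [swl] -> 12 lines: ujab pkx dukl pfpc ckvtd mqfc swl bqse jms lxj kbuz xrkdw
Hunk 4: at line 4 remove [ckvtd,mqfc,swl] add [ttkc,vtn,tbb] -> 12 lines: ujab pkx dukl pfpc ttkc vtn tbb bqse jms lxj kbuz xrkdw
Hunk 5: at line 7 remove [jms,lxj] add [ech] -> 11 lines: ujab pkx dukl pfpc ttkc vtn tbb bqse ech kbuz xrkdw
Hunk 6: at line 2 remove [dukl,pfpc] add [jasjb] -> 10 lines: ujab pkx jasjb ttkc vtn tbb bqse ech kbuz xrkdw
Final line 10: xrkdw

Answer: xrkdw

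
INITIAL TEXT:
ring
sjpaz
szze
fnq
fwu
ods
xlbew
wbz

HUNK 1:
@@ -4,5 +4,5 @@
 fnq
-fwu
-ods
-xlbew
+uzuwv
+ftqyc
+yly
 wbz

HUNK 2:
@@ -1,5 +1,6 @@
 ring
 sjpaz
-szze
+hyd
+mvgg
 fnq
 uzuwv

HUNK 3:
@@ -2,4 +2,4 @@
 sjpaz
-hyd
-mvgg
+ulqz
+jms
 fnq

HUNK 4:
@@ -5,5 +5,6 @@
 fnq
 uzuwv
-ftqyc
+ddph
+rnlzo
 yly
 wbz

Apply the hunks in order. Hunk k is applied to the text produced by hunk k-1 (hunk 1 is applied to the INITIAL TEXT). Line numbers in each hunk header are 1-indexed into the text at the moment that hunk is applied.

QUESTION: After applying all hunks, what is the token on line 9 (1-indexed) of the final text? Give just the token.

Hunk 1: at line 4 remove [fwu,ods,xlbew] add [uzuwv,ftqyc,yly] -> 8 lines: ring sjpaz szze fnq uzuwv ftqyc yly wbz
Hunk 2: at line 1 remove [szze] add [hyd,mvgg] -> 9 lines: ring sjpaz hyd mvgg fnq uzuwv ftqyc yly wbz
Hunk 3: at line 2 remove [hyd,mvgg] add [ulqz,jms] -> 9 lines: ring sjpaz ulqz jms fnq uzuwv ftqyc yly wbz
Hunk 4: at line 5 remove [ftqyc] add [ddph,rnlzo] -> 10 lines: ring sjpaz ulqz jms fnq uzuwv ddph rnlzo yly wbz
Final line 9: yly

Answer: yly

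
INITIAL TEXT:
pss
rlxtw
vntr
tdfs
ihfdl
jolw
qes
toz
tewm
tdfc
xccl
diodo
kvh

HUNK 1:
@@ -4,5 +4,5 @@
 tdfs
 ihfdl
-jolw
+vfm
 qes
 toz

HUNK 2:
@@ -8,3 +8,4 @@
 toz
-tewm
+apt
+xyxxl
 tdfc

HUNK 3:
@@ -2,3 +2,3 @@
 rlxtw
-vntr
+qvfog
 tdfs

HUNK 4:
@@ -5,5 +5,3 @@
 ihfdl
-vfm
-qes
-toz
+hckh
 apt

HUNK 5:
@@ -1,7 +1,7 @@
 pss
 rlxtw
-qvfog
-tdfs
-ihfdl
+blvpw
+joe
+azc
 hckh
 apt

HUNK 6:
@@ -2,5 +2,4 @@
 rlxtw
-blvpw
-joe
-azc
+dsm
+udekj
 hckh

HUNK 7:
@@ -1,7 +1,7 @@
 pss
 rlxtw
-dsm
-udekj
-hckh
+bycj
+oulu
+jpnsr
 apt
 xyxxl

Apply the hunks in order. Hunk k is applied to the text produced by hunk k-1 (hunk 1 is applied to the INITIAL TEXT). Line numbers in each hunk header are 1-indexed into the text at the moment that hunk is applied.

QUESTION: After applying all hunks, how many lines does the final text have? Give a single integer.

Hunk 1: at line 4 remove [jolw] add [vfm] -> 13 lines: pss rlxtw vntr tdfs ihfdl vfm qes toz tewm tdfc xccl diodo kvh
Hunk 2: at line 8 remove [tewm] add [apt,xyxxl] -> 14 lines: pss rlxtw vntr tdfs ihfdl vfm qes toz apt xyxxl tdfc xccl diodo kvh
Hunk 3: at line 2 remove [vntr] add [qvfog] -> 14 lines: pss rlxtw qvfog tdfs ihfdl vfm qes toz apt xyxxl tdfc xccl diodo kvh
Hunk 4: at line 5 remove [vfm,qes,toz] add [hckh] -> 12 lines: pss rlxtw qvfog tdfs ihfdl hckh apt xyxxl tdfc xccl diodo kvh
Hunk 5: at line 1 remove [qvfog,tdfs,ihfdl] add [blvpw,joe,azc] -> 12 lines: pss rlxtw blvpw joe azc hckh apt xyxxl tdfc xccl diodo kvh
Hunk 6: at line 2 remove [blvpw,joe,azc] add [dsm,udekj] -> 11 lines: pss rlxtw dsm udekj hckh apt xyxxl tdfc xccl diodo kvh
Hunk 7: at line 1 remove [dsm,udekj,hckh] add [bycj,oulu,jpnsr] -> 11 lines: pss rlxtw bycj oulu jpnsr apt xyxxl tdfc xccl diodo kvh
Final line count: 11

Answer: 11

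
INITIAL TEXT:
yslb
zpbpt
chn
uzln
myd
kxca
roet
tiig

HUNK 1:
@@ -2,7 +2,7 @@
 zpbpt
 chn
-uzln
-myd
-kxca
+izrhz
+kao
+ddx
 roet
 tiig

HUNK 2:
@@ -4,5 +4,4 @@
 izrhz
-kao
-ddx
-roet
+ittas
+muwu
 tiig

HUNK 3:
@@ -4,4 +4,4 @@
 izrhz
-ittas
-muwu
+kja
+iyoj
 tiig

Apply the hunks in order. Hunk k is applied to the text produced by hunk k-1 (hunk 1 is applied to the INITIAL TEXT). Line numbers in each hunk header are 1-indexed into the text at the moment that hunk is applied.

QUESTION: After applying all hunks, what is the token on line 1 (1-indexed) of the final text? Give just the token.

Answer: yslb

Derivation:
Hunk 1: at line 2 remove [uzln,myd,kxca] add [izrhz,kao,ddx] -> 8 lines: yslb zpbpt chn izrhz kao ddx roet tiig
Hunk 2: at line 4 remove [kao,ddx,roet] add [ittas,muwu] -> 7 lines: yslb zpbpt chn izrhz ittas muwu tiig
Hunk 3: at line 4 remove [ittas,muwu] add [kja,iyoj] -> 7 lines: yslb zpbpt chn izrhz kja iyoj tiig
Final line 1: yslb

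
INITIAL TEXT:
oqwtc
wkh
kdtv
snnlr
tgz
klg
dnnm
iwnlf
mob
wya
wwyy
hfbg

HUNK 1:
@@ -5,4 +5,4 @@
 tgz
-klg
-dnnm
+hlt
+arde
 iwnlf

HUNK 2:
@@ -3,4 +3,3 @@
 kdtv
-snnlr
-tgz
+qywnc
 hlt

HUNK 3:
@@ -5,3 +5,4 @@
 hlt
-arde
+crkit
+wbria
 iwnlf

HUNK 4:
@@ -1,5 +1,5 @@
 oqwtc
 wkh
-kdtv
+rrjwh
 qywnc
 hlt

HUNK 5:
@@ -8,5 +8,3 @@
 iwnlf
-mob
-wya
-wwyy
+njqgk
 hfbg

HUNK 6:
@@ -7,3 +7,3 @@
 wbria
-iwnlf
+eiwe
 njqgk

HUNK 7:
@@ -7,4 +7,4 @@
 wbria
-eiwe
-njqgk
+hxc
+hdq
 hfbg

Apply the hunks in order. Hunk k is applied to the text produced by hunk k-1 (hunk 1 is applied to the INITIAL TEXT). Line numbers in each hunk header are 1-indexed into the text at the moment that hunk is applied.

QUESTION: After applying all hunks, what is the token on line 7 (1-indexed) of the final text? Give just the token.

Answer: wbria

Derivation:
Hunk 1: at line 5 remove [klg,dnnm] add [hlt,arde] -> 12 lines: oqwtc wkh kdtv snnlr tgz hlt arde iwnlf mob wya wwyy hfbg
Hunk 2: at line 3 remove [snnlr,tgz] add [qywnc] -> 11 lines: oqwtc wkh kdtv qywnc hlt arde iwnlf mob wya wwyy hfbg
Hunk 3: at line 5 remove [arde] add [crkit,wbria] -> 12 lines: oqwtc wkh kdtv qywnc hlt crkit wbria iwnlf mob wya wwyy hfbg
Hunk 4: at line 1 remove [kdtv] add [rrjwh] -> 12 lines: oqwtc wkh rrjwh qywnc hlt crkit wbria iwnlf mob wya wwyy hfbg
Hunk 5: at line 8 remove [mob,wya,wwyy] add [njqgk] -> 10 lines: oqwtc wkh rrjwh qywnc hlt crkit wbria iwnlf njqgk hfbg
Hunk 6: at line 7 remove [iwnlf] add [eiwe] -> 10 lines: oqwtc wkh rrjwh qywnc hlt crkit wbria eiwe njqgk hfbg
Hunk 7: at line 7 remove [eiwe,njqgk] add [hxc,hdq] -> 10 lines: oqwtc wkh rrjwh qywnc hlt crkit wbria hxc hdq hfbg
Final line 7: wbria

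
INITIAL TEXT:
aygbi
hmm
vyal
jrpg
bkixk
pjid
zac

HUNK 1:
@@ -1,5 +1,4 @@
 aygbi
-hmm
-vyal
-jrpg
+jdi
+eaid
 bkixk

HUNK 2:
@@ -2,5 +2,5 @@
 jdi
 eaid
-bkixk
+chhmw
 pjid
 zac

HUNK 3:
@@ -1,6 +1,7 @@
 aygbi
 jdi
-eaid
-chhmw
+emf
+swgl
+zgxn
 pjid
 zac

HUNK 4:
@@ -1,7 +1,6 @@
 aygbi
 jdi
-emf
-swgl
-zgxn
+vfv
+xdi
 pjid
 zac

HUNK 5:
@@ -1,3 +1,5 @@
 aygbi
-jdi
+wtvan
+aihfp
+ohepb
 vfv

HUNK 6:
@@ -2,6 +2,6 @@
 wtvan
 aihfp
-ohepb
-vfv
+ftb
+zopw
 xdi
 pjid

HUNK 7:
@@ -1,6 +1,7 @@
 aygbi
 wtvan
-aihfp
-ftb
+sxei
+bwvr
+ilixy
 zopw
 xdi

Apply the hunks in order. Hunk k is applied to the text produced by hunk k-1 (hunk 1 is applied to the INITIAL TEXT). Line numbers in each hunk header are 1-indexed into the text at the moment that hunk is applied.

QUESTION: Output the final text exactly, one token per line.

Answer: aygbi
wtvan
sxei
bwvr
ilixy
zopw
xdi
pjid
zac

Derivation:
Hunk 1: at line 1 remove [hmm,vyal,jrpg] add [jdi,eaid] -> 6 lines: aygbi jdi eaid bkixk pjid zac
Hunk 2: at line 2 remove [bkixk] add [chhmw] -> 6 lines: aygbi jdi eaid chhmw pjid zac
Hunk 3: at line 1 remove [eaid,chhmw] add [emf,swgl,zgxn] -> 7 lines: aygbi jdi emf swgl zgxn pjid zac
Hunk 4: at line 1 remove [emf,swgl,zgxn] add [vfv,xdi] -> 6 lines: aygbi jdi vfv xdi pjid zac
Hunk 5: at line 1 remove [jdi] add [wtvan,aihfp,ohepb] -> 8 lines: aygbi wtvan aihfp ohepb vfv xdi pjid zac
Hunk 6: at line 2 remove [ohepb,vfv] add [ftb,zopw] -> 8 lines: aygbi wtvan aihfp ftb zopw xdi pjid zac
Hunk 7: at line 1 remove [aihfp,ftb] add [sxei,bwvr,ilixy] -> 9 lines: aygbi wtvan sxei bwvr ilixy zopw xdi pjid zac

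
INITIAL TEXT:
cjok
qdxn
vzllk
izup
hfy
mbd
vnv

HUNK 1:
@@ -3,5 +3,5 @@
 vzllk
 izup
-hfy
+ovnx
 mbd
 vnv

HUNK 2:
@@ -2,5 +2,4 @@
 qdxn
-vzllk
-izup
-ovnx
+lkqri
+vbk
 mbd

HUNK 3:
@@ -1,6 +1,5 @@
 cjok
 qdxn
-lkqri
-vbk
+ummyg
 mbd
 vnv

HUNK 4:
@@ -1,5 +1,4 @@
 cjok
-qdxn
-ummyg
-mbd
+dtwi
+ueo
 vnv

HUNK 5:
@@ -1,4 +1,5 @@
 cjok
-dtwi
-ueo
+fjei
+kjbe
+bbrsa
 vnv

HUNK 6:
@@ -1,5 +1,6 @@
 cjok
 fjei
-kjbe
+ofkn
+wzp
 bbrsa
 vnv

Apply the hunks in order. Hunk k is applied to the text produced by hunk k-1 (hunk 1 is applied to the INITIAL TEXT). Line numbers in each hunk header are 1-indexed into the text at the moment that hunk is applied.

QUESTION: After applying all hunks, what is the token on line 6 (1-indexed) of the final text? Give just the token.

Answer: vnv

Derivation:
Hunk 1: at line 3 remove [hfy] add [ovnx] -> 7 lines: cjok qdxn vzllk izup ovnx mbd vnv
Hunk 2: at line 2 remove [vzllk,izup,ovnx] add [lkqri,vbk] -> 6 lines: cjok qdxn lkqri vbk mbd vnv
Hunk 3: at line 1 remove [lkqri,vbk] add [ummyg] -> 5 lines: cjok qdxn ummyg mbd vnv
Hunk 4: at line 1 remove [qdxn,ummyg,mbd] add [dtwi,ueo] -> 4 lines: cjok dtwi ueo vnv
Hunk 5: at line 1 remove [dtwi,ueo] add [fjei,kjbe,bbrsa] -> 5 lines: cjok fjei kjbe bbrsa vnv
Hunk 6: at line 1 remove [kjbe] add [ofkn,wzp] -> 6 lines: cjok fjei ofkn wzp bbrsa vnv
Final line 6: vnv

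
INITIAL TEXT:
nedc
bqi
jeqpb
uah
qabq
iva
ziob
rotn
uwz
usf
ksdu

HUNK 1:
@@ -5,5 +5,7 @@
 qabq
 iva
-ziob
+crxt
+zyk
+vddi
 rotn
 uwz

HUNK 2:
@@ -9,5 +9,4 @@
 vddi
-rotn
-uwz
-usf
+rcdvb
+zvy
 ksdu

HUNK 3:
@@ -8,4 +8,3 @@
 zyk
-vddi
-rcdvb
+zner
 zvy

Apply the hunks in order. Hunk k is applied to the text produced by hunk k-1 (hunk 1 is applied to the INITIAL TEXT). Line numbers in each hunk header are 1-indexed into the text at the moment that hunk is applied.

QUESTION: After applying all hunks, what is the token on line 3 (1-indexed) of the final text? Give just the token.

Hunk 1: at line 5 remove [ziob] add [crxt,zyk,vddi] -> 13 lines: nedc bqi jeqpb uah qabq iva crxt zyk vddi rotn uwz usf ksdu
Hunk 2: at line 9 remove [rotn,uwz,usf] add [rcdvb,zvy] -> 12 lines: nedc bqi jeqpb uah qabq iva crxt zyk vddi rcdvb zvy ksdu
Hunk 3: at line 8 remove [vddi,rcdvb] add [zner] -> 11 lines: nedc bqi jeqpb uah qabq iva crxt zyk zner zvy ksdu
Final line 3: jeqpb

Answer: jeqpb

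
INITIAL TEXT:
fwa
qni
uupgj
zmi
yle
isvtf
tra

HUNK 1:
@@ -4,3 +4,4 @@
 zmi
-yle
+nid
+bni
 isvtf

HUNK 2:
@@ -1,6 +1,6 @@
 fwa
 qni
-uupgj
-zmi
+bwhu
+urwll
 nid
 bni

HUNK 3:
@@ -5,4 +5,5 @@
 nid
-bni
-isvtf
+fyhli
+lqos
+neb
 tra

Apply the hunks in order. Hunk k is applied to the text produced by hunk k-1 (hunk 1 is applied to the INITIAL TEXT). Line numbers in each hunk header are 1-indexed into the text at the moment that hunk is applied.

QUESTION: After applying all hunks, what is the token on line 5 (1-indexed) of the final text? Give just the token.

Answer: nid

Derivation:
Hunk 1: at line 4 remove [yle] add [nid,bni] -> 8 lines: fwa qni uupgj zmi nid bni isvtf tra
Hunk 2: at line 1 remove [uupgj,zmi] add [bwhu,urwll] -> 8 lines: fwa qni bwhu urwll nid bni isvtf tra
Hunk 3: at line 5 remove [bni,isvtf] add [fyhli,lqos,neb] -> 9 lines: fwa qni bwhu urwll nid fyhli lqos neb tra
Final line 5: nid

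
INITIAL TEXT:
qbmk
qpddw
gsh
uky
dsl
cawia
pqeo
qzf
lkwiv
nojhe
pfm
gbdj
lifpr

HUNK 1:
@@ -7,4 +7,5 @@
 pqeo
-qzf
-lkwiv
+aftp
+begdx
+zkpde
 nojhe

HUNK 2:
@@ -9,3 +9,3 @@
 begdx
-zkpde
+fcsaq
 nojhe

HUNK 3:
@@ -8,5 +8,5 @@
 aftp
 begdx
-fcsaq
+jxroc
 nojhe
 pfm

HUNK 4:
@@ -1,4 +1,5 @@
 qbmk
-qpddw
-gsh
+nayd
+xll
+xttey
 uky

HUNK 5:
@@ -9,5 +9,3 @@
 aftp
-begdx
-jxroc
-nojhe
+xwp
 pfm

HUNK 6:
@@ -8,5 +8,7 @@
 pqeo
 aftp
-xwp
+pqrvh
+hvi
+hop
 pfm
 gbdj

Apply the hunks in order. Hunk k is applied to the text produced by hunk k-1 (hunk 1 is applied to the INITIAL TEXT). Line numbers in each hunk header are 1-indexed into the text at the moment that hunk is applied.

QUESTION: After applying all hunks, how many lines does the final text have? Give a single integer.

Hunk 1: at line 7 remove [qzf,lkwiv] add [aftp,begdx,zkpde] -> 14 lines: qbmk qpddw gsh uky dsl cawia pqeo aftp begdx zkpde nojhe pfm gbdj lifpr
Hunk 2: at line 9 remove [zkpde] add [fcsaq] -> 14 lines: qbmk qpddw gsh uky dsl cawia pqeo aftp begdx fcsaq nojhe pfm gbdj lifpr
Hunk 3: at line 8 remove [fcsaq] add [jxroc] -> 14 lines: qbmk qpddw gsh uky dsl cawia pqeo aftp begdx jxroc nojhe pfm gbdj lifpr
Hunk 4: at line 1 remove [qpddw,gsh] add [nayd,xll,xttey] -> 15 lines: qbmk nayd xll xttey uky dsl cawia pqeo aftp begdx jxroc nojhe pfm gbdj lifpr
Hunk 5: at line 9 remove [begdx,jxroc,nojhe] add [xwp] -> 13 lines: qbmk nayd xll xttey uky dsl cawia pqeo aftp xwp pfm gbdj lifpr
Hunk 6: at line 8 remove [xwp] add [pqrvh,hvi,hop] -> 15 lines: qbmk nayd xll xttey uky dsl cawia pqeo aftp pqrvh hvi hop pfm gbdj lifpr
Final line count: 15

Answer: 15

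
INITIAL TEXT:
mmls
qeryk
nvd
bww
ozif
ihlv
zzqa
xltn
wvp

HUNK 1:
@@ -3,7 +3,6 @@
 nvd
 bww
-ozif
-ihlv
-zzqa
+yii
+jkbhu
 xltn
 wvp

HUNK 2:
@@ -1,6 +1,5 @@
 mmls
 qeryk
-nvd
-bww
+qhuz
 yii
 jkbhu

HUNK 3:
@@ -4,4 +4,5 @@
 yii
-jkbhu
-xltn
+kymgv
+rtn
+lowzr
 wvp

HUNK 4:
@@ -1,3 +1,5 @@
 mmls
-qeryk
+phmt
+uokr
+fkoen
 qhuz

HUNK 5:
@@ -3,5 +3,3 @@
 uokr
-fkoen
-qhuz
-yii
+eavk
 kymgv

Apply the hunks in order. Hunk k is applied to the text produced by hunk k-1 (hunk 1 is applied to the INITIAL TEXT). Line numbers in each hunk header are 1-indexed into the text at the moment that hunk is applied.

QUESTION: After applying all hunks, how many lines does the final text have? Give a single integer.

Hunk 1: at line 3 remove [ozif,ihlv,zzqa] add [yii,jkbhu] -> 8 lines: mmls qeryk nvd bww yii jkbhu xltn wvp
Hunk 2: at line 1 remove [nvd,bww] add [qhuz] -> 7 lines: mmls qeryk qhuz yii jkbhu xltn wvp
Hunk 3: at line 4 remove [jkbhu,xltn] add [kymgv,rtn,lowzr] -> 8 lines: mmls qeryk qhuz yii kymgv rtn lowzr wvp
Hunk 4: at line 1 remove [qeryk] add [phmt,uokr,fkoen] -> 10 lines: mmls phmt uokr fkoen qhuz yii kymgv rtn lowzr wvp
Hunk 5: at line 3 remove [fkoen,qhuz,yii] add [eavk] -> 8 lines: mmls phmt uokr eavk kymgv rtn lowzr wvp
Final line count: 8

Answer: 8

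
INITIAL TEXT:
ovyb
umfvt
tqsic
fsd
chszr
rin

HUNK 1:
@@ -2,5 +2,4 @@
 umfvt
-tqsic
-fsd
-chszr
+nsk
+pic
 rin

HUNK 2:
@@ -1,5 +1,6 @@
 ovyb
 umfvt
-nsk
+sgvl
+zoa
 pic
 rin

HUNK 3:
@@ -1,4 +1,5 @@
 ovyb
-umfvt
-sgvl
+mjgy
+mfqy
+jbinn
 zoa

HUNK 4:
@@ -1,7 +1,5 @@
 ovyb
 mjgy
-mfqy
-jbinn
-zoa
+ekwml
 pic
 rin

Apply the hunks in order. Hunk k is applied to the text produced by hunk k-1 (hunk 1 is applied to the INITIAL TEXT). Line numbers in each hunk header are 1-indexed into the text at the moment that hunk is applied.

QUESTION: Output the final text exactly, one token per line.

Hunk 1: at line 2 remove [tqsic,fsd,chszr] add [nsk,pic] -> 5 lines: ovyb umfvt nsk pic rin
Hunk 2: at line 1 remove [nsk] add [sgvl,zoa] -> 6 lines: ovyb umfvt sgvl zoa pic rin
Hunk 3: at line 1 remove [umfvt,sgvl] add [mjgy,mfqy,jbinn] -> 7 lines: ovyb mjgy mfqy jbinn zoa pic rin
Hunk 4: at line 1 remove [mfqy,jbinn,zoa] add [ekwml] -> 5 lines: ovyb mjgy ekwml pic rin

Answer: ovyb
mjgy
ekwml
pic
rin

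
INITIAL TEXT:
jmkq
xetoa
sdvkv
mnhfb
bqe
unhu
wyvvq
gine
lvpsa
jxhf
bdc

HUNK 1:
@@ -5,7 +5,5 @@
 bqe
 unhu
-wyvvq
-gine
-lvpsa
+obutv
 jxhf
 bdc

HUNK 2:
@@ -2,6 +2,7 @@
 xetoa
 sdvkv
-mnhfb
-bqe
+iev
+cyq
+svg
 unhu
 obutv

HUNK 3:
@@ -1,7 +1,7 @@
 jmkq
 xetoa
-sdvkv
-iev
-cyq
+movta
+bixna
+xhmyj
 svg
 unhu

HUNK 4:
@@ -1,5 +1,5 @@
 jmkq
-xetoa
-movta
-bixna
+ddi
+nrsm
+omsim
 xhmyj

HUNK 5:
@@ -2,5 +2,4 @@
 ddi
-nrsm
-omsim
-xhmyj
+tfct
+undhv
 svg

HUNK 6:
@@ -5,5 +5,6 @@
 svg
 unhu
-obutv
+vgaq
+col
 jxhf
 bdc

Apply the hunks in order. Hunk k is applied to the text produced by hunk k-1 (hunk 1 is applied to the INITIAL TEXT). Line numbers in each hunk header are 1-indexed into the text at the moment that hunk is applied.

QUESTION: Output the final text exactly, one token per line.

Answer: jmkq
ddi
tfct
undhv
svg
unhu
vgaq
col
jxhf
bdc

Derivation:
Hunk 1: at line 5 remove [wyvvq,gine,lvpsa] add [obutv] -> 9 lines: jmkq xetoa sdvkv mnhfb bqe unhu obutv jxhf bdc
Hunk 2: at line 2 remove [mnhfb,bqe] add [iev,cyq,svg] -> 10 lines: jmkq xetoa sdvkv iev cyq svg unhu obutv jxhf bdc
Hunk 3: at line 1 remove [sdvkv,iev,cyq] add [movta,bixna,xhmyj] -> 10 lines: jmkq xetoa movta bixna xhmyj svg unhu obutv jxhf bdc
Hunk 4: at line 1 remove [xetoa,movta,bixna] add [ddi,nrsm,omsim] -> 10 lines: jmkq ddi nrsm omsim xhmyj svg unhu obutv jxhf bdc
Hunk 5: at line 2 remove [nrsm,omsim,xhmyj] add [tfct,undhv] -> 9 lines: jmkq ddi tfct undhv svg unhu obutv jxhf bdc
Hunk 6: at line 5 remove [obutv] add [vgaq,col] -> 10 lines: jmkq ddi tfct undhv svg unhu vgaq col jxhf bdc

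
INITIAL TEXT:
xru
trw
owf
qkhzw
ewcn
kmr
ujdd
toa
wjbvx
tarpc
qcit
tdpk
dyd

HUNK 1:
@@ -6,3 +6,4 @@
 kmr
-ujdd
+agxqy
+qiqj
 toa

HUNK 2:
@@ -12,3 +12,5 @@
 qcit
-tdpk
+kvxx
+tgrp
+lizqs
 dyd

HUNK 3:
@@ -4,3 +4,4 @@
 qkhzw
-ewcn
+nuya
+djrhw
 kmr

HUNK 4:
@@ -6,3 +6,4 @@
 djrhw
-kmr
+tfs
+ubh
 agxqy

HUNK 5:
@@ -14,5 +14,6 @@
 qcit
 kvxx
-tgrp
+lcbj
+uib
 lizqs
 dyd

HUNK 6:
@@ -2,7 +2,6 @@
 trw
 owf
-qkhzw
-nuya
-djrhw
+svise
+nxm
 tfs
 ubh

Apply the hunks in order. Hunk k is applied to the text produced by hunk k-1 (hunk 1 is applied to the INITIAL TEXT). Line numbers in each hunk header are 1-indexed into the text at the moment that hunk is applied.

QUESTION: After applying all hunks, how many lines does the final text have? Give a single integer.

Answer: 18

Derivation:
Hunk 1: at line 6 remove [ujdd] add [agxqy,qiqj] -> 14 lines: xru trw owf qkhzw ewcn kmr agxqy qiqj toa wjbvx tarpc qcit tdpk dyd
Hunk 2: at line 12 remove [tdpk] add [kvxx,tgrp,lizqs] -> 16 lines: xru trw owf qkhzw ewcn kmr agxqy qiqj toa wjbvx tarpc qcit kvxx tgrp lizqs dyd
Hunk 3: at line 4 remove [ewcn] add [nuya,djrhw] -> 17 lines: xru trw owf qkhzw nuya djrhw kmr agxqy qiqj toa wjbvx tarpc qcit kvxx tgrp lizqs dyd
Hunk 4: at line 6 remove [kmr] add [tfs,ubh] -> 18 lines: xru trw owf qkhzw nuya djrhw tfs ubh agxqy qiqj toa wjbvx tarpc qcit kvxx tgrp lizqs dyd
Hunk 5: at line 14 remove [tgrp] add [lcbj,uib] -> 19 lines: xru trw owf qkhzw nuya djrhw tfs ubh agxqy qiqj toa wjbvx tarpc qcit kvxx lcbj uib lizqs dyd
Hunk 6: at line 2 remove [qkhzw,nuya,djrhw] add [svise,nxm] -> 18 lines: xru trw owf svise nxm tfs ubh agxqy qiqj toa wjbvx tarpc qcit kvxx lcbj uib lizqs dyd
Final line count: 18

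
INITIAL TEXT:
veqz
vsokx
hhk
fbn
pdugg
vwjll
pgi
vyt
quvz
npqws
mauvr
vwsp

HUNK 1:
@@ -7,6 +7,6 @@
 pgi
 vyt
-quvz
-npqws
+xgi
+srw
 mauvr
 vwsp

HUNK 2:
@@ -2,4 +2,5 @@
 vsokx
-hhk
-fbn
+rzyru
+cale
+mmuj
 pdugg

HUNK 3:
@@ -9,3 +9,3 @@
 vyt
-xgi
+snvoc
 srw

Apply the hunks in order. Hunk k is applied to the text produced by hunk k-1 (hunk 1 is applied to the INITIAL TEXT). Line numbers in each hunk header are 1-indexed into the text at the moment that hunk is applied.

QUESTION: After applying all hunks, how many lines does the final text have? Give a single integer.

Answer: 13

Derivation:
Hunk 1: at line 7 remove [quvz,npqws] add [xgi,srw] -> 12 lines: veqz vsokx hhk fbn pdugg vwjll pgi vyt xgi srw mauvr vwsp
Hunk 2: at line 2 remove [hhk,fbn] add [rzyru,cale,mmuj] -> 13 lines: veqz vsokx rzyru cale mmuj pdugg vwjll pgi vyt xgi srw mauvr vwsp
Hunk 3: at line 9 remove [xgi] add [snvoc] -> 13 lines: veqz vsokx rzyru cale mmuj pdugg vwjll pgi vyt snvoc srw mauvr vwsp
Final line count: 13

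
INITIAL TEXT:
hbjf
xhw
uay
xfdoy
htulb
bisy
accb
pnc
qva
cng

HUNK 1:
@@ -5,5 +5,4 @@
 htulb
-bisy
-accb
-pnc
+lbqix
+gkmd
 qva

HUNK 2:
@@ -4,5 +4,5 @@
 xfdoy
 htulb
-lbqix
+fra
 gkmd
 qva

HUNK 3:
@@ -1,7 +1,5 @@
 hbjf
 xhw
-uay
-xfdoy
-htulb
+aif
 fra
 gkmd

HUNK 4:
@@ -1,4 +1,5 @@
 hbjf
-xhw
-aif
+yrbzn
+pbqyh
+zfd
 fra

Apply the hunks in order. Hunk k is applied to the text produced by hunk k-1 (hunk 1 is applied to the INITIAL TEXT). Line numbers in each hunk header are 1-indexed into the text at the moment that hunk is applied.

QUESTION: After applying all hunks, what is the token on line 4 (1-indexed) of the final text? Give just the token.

Answer: zfd

Derivation:
Hunk 1: at line 5 remove [bisy,accb,pnc] add [lbqix,gkmd] -> 9 lines: hbjf xhw uay xfdoy htulb lbqix gkmd qva cng
Hunk 2: at line 4 remove [lbqix] add [fra] -> 9 lines: hbjf xhw uay xfdoy htulb fra gkmd qva cng
Hunk 3: at line 1 remove [uay,xfdoy,htulb] add [aif] -> 7 lines: hbjf xhw aif fra gkmd qva cng
Hunk 4: at line 1 remove [xhw,aif] add [yrbzn,pbqyh,zfd] -> 8 lines: hbjf yrbzn pbqyh zfd fra gkmd qva cng
Final line 4: zfd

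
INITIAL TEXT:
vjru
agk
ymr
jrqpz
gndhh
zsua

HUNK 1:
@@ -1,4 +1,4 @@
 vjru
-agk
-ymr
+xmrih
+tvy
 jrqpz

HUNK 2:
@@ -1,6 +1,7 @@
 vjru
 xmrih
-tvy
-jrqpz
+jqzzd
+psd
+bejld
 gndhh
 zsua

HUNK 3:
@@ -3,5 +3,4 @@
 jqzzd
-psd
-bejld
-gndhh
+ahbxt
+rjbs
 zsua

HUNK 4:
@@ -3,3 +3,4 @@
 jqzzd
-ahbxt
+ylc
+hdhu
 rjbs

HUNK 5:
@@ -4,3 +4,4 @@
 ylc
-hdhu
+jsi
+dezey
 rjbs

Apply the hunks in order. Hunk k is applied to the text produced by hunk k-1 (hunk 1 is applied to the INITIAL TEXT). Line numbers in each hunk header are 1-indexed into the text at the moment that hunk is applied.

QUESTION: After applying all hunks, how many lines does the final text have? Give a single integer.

Hunk 1: at line 1 remove [agk,ymr] add [xmrih,tvy] -> 6 lines: vjru xmrih tvy jrqpz gndhh zsua
Hunk 2: at line 1 remove [tvy,jrqpz] add [jqzzd,psd,bejld] -> 7 lines: vjru xmrih jqzzd psd bejld gndhh zsua
Hunk 3: at line 3 remove [psd,bejld,gndhh] add [ahbxt,rjbs] -> 6 lines: vjru xmrih jqzzd ahbxt rjbs zsua
Hunk 4: at line 3 remove [ahbxt] add [ylc,hdhu] -> 7 lines: vjru xmrih jqzzd ylc hdhu rjbs zsua
Hunk 5: at line 4 remove [hdhu] add [jsi,dezey] -> 8 lines: vjru xmrih jqzzd ylc jsi dezey rjbs zsua
Final line count: 8

Answer: 8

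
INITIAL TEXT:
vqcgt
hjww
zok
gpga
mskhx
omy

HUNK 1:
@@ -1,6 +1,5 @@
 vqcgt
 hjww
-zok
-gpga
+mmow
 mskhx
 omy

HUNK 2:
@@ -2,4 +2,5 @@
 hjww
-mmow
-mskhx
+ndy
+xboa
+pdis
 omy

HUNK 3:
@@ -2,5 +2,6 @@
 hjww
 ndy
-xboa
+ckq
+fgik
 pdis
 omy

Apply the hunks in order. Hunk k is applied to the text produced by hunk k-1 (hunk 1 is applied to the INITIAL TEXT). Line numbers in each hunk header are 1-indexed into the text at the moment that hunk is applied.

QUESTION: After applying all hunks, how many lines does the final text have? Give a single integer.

Answer: 7

Derivation:
Hunk 1: at line 1 remove [zok,gpga] add [mmow] -> 5 lines: vqcgt hjww mmow mskhx omy
Hunk 2: at line 2 remove [mmow,mskhx] add [ndy,xboa,pdis] -> 6 lines: vqcgt hjww ndy xboa pdis omy
Hunk 3: at line 2 remove [xboa] add [ckq,fgik] -> 7 lines: vqcgt hjww ndy ckq fgik pdis omy
Final line count: 7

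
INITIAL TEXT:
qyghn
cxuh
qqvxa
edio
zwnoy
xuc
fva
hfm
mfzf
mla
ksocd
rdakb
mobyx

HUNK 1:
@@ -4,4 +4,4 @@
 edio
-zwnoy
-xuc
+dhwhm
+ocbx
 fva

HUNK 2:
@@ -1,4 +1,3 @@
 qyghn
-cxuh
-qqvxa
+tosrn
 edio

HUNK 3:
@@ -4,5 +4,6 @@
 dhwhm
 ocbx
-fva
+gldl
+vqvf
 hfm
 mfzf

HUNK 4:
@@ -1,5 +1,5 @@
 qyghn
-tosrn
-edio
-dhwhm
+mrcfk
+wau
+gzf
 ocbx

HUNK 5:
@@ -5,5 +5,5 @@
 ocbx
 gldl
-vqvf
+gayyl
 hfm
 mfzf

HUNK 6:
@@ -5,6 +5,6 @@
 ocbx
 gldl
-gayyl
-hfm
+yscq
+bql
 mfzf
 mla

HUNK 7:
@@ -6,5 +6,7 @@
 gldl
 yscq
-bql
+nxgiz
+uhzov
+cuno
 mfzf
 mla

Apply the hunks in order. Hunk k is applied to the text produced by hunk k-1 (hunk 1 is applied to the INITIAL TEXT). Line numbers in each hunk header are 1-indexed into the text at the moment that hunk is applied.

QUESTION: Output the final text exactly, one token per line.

Hunk 1: at line 4 remove [zwnoy,xuc] add [dhwhm,ocbx] -> 13 lines: qyghn cxuh qqvxa edio dhwhm ocbx fva hfm mfzf mla ksocd rdakb mobyx
Hunk 2: at line 1 remove [cxuh,qqvxa] add [tosrn] -> 12 lines: qyghn tosrn edio dhwhm ocbx fva hfm mfzf mla ksocd rdakb mobyx
Hunk 3: at line 4 remove [fva] add [gldl,vqvf] -> 13 lines: qyghn tosrn edio dhwhm ocbx gldl vqvf hfm mfzf mla ksocd rdakb mobyx
Hunk 4: at line 1 remove [tosrn,edio,dhwhm] add [mrcfk,wau,gzf] -> 13 lines: qyghn mrcfk wau gzf ocbx gldl vqvf hfm mfzf mla ksocd rdakb mobyx
Hunk 5: at line 5 remove [vqvf] add [gayyl] -> 13 lines: qyghn mrcfk wau gzf ocbx gldl gayyl hfm mfzf mla ksocd rdakb mobyx
Hunk 6: at line 5 remove [gayyl,hfm] add [yscq,bql] -> 13 lines: qyghn mrcfk wau gzf ocbx gldl yscq bql mfzf mla ksocd rdakb mobyx
Hunk 7: at line 6 remove [bql] add [nxgiz,uhzov,cuno] -> 15 lines: qyghn mrcfk wau gzf ocbx gldl yscq nxgiz uhzov cuno mfzf mla ksocd rdakb mobyx

Answer: qyghn
mrcfk
wau
gzf
ocbx
gldl
yscq
nxgiz
uhzov
cuno
mfzf
mla
ksocd
rdakb
mobyx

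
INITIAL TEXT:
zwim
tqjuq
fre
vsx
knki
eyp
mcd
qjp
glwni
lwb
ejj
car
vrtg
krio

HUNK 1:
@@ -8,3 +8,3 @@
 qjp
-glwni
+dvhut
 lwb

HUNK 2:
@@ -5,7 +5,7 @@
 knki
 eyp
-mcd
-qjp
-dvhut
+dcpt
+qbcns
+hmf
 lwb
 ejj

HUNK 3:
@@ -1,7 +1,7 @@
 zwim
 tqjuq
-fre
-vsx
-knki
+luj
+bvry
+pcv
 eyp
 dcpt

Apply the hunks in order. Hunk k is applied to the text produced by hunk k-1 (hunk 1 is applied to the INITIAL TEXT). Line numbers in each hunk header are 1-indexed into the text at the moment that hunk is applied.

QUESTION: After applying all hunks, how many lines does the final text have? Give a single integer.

Answer: 14

Derivation:
Hunk 1: at line 8 remove [glwni] add [dvhut] -> 14 lines: zwim tqjuq fre vsx knki eyp mcd qjp dvhut lwb ejj car vrtg krio
Hunk 2: at line 5 remove [mcd,qjp,dvhut] add [dcpt,qbcns,hmf] -> 14 lines: zwim tqjuq fre vsx knki eyp dcpt qbcns hmf lwb ejj car vrtg krio
Hunk 3: at line 1 remove [fre,vsx,knki] add [luj,bvry,pcv] -> 14 lines: zwim tqjuq luj bvry pcv eyp dcpt qbcns hmf lwb ejj car vrtg krio
Final line count: 14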